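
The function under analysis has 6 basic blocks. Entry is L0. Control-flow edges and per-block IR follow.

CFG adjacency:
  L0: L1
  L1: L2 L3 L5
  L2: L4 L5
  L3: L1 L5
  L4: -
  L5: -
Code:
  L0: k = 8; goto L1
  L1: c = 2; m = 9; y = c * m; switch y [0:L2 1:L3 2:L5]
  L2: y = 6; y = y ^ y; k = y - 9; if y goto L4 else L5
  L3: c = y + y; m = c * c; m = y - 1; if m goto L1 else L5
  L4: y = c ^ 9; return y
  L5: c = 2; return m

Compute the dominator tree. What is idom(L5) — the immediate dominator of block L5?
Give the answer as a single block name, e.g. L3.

Answer: L1

Derivation:
idom tree: L1←L0 L2←L1 L3←L1 L4←L2 L5←L1
Dom∩ at merges:
  L1: preds {L0,L3}: {L0} ∩ {L0,L1,L3} = {L0}; idom=L0
  L5: preds {L1,L2,L3}: {L0,L1} ∩ {L0,L1,L2} ∩ {L0,L1,L3} = {L0,L1}; idom=L1

idom(L5) = L1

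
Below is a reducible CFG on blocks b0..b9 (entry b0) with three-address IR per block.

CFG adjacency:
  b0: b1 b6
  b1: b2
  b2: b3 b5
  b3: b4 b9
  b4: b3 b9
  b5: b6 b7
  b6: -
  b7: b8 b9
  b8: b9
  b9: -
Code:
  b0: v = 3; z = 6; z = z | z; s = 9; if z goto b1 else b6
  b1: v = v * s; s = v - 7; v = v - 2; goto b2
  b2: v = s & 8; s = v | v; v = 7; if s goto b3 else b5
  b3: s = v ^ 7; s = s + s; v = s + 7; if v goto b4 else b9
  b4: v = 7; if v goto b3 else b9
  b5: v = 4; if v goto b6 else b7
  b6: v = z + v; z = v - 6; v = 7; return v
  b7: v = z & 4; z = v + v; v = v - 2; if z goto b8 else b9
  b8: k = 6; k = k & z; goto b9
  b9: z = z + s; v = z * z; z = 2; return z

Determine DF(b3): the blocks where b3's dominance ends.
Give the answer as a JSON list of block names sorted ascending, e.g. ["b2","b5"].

idom tree: b1←b0 b2←b1 b3←b2 b4←b3 b5←b2 b6←b0 b7←b5 b8←b7 b9←b2
Dom∩ at merges:
  b3: preds {b2,b4}: {b0,b1,b2} ∩ {b0,b1,b2,b3,b4} = {b0,b1,b2}; idom=b2
  b6: preds {b0,b5}: {b0} ∩ {b0,b1,b2,b5} = {b0}; idom=b0
  b9: preds {b3,b4,b7,b8}: {b0,b1,b2,b3} ∩ {b0,b1,b2,b3,b4} ∩ {b0,b1,b2,b5,b7} ∩ {b0,b1,b2,b5,b7,b8} = {b0,b1,b2}; idom=b2

DF walk-up:
  join b3 pred b2: · stop@b2
  join b3 pred b4: b4→b3 stop@b2
  join b6 pred b0: · stop@b0
  join b6 pred b5: b5→b2→b1 stop@b0
  join b9 pred b3: b3 stop@b2
  join b9 pred b4: b4→b3 stop@b2
  join b9 pred b7: b7→b5 stop@b2
  join b9 pred b8: b8→b7→b5 stop@b2
  b0: DF=∅
  b1: DF={b6}
  b2: DF={b6}
  b3: DF={b3,b9}
  b4: DF={b3,b9}
  b5: DF={b6,b9}
  b6: DF=∅
  b7: DF={b9}
  b8: DF={b9}
  b9: DF=∅

DF(b3) = ["b3", "b9"]

Answer: ["b3", "b9"]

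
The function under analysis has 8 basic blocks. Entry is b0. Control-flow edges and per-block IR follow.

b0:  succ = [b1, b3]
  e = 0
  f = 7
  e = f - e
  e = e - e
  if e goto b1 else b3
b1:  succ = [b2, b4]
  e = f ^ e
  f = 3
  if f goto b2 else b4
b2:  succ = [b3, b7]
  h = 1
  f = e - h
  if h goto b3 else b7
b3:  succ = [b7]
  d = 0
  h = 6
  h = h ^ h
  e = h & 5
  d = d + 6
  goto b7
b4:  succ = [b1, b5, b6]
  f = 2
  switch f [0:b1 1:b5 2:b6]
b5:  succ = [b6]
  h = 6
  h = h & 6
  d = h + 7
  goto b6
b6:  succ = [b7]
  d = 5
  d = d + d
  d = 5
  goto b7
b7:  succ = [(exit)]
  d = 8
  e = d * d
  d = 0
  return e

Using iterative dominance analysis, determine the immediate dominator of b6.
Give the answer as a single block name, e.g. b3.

Answer: b4

Analysis:
idom tree: b1←b0 b2←b1 b3←b0 b4←b1 b5←b4 b6←b4 b7←b0
Dom at joins:
  b1: preds {b0,b4}: {b0} ∩ {b0,b1,b4} = {b0}; idom=b0
  b3: preds {b0,b2}: {b0} ∩ {b0,b1,b2} = {b0}; idom=b0
  b6: preds {b4,b5}: {b0,b1,b4} ∩ {b0,b1,b4,b5} = {b0,b1,b4}; idom=b4
  b7: preds {b2,b3,b6}: {b0,b1,b2} ∩ {b0,b3} ∩ {b0,b1,b4,b6} = {b0}; idom=b0

idom(b6) = b4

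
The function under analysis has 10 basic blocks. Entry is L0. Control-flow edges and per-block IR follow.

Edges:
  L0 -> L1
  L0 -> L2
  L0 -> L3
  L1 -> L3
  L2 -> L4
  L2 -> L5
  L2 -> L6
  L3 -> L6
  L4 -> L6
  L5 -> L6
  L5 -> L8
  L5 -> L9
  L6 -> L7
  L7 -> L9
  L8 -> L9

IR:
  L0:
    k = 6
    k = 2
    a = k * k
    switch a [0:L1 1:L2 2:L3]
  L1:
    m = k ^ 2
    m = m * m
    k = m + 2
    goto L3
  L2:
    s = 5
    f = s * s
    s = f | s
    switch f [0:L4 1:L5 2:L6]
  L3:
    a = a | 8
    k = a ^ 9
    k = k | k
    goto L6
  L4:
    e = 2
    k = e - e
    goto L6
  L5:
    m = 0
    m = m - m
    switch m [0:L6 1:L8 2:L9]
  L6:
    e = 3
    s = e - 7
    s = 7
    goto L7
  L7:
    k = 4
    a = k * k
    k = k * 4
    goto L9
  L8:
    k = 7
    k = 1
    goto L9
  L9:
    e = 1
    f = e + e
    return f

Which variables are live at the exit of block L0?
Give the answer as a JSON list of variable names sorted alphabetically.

Answer: ["a", "k"]

Analysis:
Per-block:
  L0: def={a,k} ue=∅
  L1: def={k,m} ue={k}
  L2: def={f,s} ue=∅
  L3: def={a,k} ue={a}
  L4: def={e,k} ue=∅
  L5: def={m} ue=∅
  L6: def={e,s} ue=∅
  L7: def={a,k} ue=∅
  L8: def={k} ue=∅
  L9: def={e,f} ue=∅

Backward fixpoint:
  L0: in=∅ out={a,k}
  L1: in={a,k} out={a}
  L2: in=∅ out=∅
  L3: in={a} out=∅
  L4: in=∅ out=∅
  L5: in=∅ out=∅
  L6: in=∅ out=∅
  L7: in=∅ out=∅
  L8: in=∅ out=∅
  L9: in=∅ out=∅

live-out(L0) = ["a", "k"]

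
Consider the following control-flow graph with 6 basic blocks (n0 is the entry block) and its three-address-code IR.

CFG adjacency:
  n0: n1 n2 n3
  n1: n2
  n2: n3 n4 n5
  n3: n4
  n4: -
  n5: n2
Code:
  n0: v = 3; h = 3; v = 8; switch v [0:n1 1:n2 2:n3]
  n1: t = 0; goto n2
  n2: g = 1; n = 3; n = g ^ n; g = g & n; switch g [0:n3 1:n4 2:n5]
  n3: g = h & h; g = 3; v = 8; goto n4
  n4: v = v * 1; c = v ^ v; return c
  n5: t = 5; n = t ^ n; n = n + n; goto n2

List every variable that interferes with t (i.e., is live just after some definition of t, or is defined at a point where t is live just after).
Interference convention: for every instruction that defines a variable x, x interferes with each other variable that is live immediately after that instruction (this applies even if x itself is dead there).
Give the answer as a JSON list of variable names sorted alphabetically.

def/use:
  n0 def {h,v} use ∅
  n1 def {t} use ∅
  n2 def {g,n} use ∅
  n3 def {g,v} use {h}
  n4 def {c,v} use {v}
  n5 def {n,t} use {n}

Live sets:
  live n0: ∅→{h,v}
  live n1: {h,v}→{h,v}
  live n2: {h,v}→{h,n,v}
  live n3: {h}→{v}
  live n4: {v}→∅
  live n5: {h,n,v}→{h,v}

Interference:
  c: ∅
  g: {h,n,v}
  h: {g,n,t,v}
  n: {g,h,t,v}
  t: {h,n,v}
  v: {g,h,n,t}

N(t) = ["h", "n", "v"]

Answer: ["h", "n", "v"]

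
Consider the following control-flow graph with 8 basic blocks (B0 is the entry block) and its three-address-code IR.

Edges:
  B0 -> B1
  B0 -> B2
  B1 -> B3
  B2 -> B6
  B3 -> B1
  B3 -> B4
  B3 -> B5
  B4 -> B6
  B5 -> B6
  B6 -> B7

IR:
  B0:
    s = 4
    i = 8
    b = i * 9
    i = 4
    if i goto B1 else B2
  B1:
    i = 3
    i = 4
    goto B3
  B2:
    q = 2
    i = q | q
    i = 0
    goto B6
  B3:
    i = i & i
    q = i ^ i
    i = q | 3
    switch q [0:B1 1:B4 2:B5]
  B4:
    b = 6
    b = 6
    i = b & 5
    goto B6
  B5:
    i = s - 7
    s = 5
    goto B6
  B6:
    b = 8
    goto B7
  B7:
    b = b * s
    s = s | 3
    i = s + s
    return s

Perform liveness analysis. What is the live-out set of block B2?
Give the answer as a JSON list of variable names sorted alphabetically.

Answer: ["s"]

Analysis:
def/use:
  B0: def={b,i,s} ue=∅
  B1: def={i} ue=∅
  B2: def={i,q} ue=∅
  B3: def={i,q} ue={i}
  B4: def={b,i} ue=∅
  B5: def={i,s} ue={s}
  B6: def={b} ue=∅
  B7: def={b,i,s} ue={b,s}

Live sets:
  B0: in=∅ out={s}
  B1: in={s} out={i,s}
  B2: in={s} out={s}
  B3: in={i,s} out={s}
  B4: in={s} out={s}
  B5: in={s} out={s}
  B6: in={s} out={b,s}
  B7: in={b,s} out=∅

live-out(B2) = ["s"]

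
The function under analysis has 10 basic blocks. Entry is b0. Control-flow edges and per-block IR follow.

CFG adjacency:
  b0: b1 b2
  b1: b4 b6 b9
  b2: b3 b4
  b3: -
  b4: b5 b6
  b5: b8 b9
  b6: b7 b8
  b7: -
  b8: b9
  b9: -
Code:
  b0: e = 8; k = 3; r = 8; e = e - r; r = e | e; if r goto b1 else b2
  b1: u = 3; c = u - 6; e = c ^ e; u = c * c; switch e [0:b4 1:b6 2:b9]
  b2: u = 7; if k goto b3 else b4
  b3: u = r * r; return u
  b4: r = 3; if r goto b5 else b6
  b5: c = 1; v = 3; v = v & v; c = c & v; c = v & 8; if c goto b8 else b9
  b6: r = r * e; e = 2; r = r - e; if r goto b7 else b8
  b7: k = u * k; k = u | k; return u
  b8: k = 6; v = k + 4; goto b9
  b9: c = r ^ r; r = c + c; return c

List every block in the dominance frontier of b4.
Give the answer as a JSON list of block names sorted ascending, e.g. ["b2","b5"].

Answer: ["b6", "b8", "b9"]

Working:
idom tree: b1←b0 b2←b0 b3←b2 b4←b0 b5←b4 b6←b0 b7←b6 b8←b0 b9←b0
Dom∩ at merges:
  b4: preds {b1,b2}: {b0,b1} ∩ {b0,b2} = {b0}; idom=b0
  b6: preds {b1,b4}: {b0,b1} ∩ {b0,b4} = {b0}; idom=b0
  b8: preds {b5,b6}: {b0,b4,b5} ∩ {b0,b6} = {b0}; idom=b0
  b9: preds {b1,b5,b8}: {b0,b1} ∩ {b0,b4,b5} ∩ {b0,b8} = {b0}; idom=b0

DF walk-up:
  join b4 pred b1: b1 stop@b0
  join b4 pred b2: b2 stop@b0
  join b6 pred b1: b1 stop@b0
  join b6 pred b4: b4 stop@b0
  join b8 pred b5: b5→b4 stop@b0
  join b8 pred b6: b6 stop@b0
  join b9 pred b1: b1 stop@b0
  join b9 pred b5: b5→b4 stop@b0
  join b9 pred b8: b8 stop@b0
  b0 → ∅
  b1 → {b4,b6,b9}
  b2 → {b4}
  b3 → ∅
  b4 → {b6,b8,b9}
  b5 → {b8,b9}
  b6 → {b8}
  b7 → ∅
  b8 → {b9}
  b9 → ∅

DF(b4) = ["b6", "b8", "b9"]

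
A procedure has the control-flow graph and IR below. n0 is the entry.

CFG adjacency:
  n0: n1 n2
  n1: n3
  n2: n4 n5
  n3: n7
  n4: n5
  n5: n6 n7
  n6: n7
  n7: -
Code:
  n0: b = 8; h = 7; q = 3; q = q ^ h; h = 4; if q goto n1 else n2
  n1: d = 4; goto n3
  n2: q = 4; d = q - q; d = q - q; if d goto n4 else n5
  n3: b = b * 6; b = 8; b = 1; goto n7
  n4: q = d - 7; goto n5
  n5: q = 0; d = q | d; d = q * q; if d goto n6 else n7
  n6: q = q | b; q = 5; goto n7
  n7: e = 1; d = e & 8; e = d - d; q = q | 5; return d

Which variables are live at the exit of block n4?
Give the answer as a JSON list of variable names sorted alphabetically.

Block summaries:
  n0: {b,h,q} / ∅
  n1: {d} / ∅
  n2: {d,q} / ∅
  n3: {b} / {b}
  n4: {q} / {d}
  n5: {d,q} / {d}
  n6: {q} / {b,q}
  n7: {d,e,q} / {q}

Backward fixpoint:
  n0: in=∅ out={b,q}
  n1: in={b,q} out={b,q}
  n2: in={b} out={b,d}
  n3: in={b,q} out={q}
  n4: in={b,d} out={b,d}
  n5: in={b,d} out={b,q}
  n6: in={b,q} out={q}
  n7: in={q} out=∅

live-out(n4) = ["b", "d"]

Answer: ["b", "d"]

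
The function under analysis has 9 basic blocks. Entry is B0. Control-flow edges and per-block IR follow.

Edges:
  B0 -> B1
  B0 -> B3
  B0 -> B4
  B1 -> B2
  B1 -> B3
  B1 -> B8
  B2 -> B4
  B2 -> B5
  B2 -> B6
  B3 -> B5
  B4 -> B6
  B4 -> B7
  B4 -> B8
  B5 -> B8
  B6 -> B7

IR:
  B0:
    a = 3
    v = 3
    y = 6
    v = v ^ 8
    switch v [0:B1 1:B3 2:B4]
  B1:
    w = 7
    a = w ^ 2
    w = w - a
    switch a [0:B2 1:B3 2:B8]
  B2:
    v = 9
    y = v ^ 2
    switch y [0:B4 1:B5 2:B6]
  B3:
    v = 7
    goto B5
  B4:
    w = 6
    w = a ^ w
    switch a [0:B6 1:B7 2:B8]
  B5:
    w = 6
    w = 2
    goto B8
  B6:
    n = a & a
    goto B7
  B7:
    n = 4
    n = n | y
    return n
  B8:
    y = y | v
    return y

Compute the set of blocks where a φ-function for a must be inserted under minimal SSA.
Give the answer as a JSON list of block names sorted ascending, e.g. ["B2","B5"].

idom tree: B1←B0 B2←B1 B3←B0 B4←B0 B5←B0 B6←B0 B7←B0 B8←B0
Dom∩ at merges:
  B3: preds {B0,B1}: {B0} ∩ {B0,B1} = {B0}; idom=B0
  B4: preds {B0,B2}: {B0} ∩ {B0,B1,B2} = {B0}; idom=B0
  B5: preds {B2,B3}: {B0,B1,B2} ∩ {B0,B3} = {B0}; idom=B0
  B6: preds {B2,B4}: {B0,B1,B2} ∩ {B0,B4} = {B0}; idom=B0
  B7: preds {B4,B6}: {B0,B4} ∩ {B0,B6} = {B0}; idom=B0
  B8: preds {B1,B4,B5}: {B0,B1} ∩ {B0,B4} ∩ {B0,B5} = {B0}; idom=B0

Frontier:
  join B3 pred B0: · stop@B0
  join B3 pred B1: B1 stop@B0
  join B4 pred B0: · stop@B0
  join B4 pred B2: B2→B1 stop@B0
  join B5 pred B2: B2→B1 stop@B0
  join B5 pred B3: B3 stop@B0
  join B6 pred B2: B2→B1 stop@B0
  join B6 pred B4: B4 stop@B0
  join B7 pred B4: B4 stop@B0
  join B7 pred B6: B6 stop@B0
  join B8 pred B1: B1 stop@B0
  join B8 pred B4: B4 stop@B0
  join B8 pred B5: B5 stop@B0
  B0: DF=∅
  B1: DF={B3,B4,B5,B6,B8}
  B2: DF={B4,B5,B6}
  B3: DF={B5}
  B4: DF={B6,B7,B8}
  B5: DF={B8}
  B6: DF={B7}
  B7: DF=∅
  B8: DF=∅

φ for a: defs {B0,B1}
  DF⁺ = {B3,B4,B5,B6,B7,B8}

Answer: ["B3", "B4", "B5", "B6", "B7", "B8"]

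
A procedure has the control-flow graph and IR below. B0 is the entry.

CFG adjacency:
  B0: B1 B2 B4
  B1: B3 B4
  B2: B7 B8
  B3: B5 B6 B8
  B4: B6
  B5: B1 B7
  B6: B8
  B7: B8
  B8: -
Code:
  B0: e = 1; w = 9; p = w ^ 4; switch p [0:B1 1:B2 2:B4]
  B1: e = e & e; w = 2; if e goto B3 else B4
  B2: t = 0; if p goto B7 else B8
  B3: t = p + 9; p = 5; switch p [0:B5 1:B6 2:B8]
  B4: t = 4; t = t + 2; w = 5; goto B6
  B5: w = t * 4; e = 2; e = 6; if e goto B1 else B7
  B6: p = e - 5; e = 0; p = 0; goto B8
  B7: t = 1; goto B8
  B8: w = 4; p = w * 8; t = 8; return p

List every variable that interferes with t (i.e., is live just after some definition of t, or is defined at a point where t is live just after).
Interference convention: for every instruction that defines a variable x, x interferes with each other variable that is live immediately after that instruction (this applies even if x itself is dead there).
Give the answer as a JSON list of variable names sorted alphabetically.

Per-block:
  B0: {e,p,w} / ∅
  B1: {e,w} / {e}
  B2: {t} / {p}
  B3: {p,t} / {p}
  B4: {t,w} / ∅
  B5: {e,w} / {t}
  B6: {e,p} / {e}
  B7: {t} / ∅
  B8: {p,t,w} / ∅

Live sets:
  B0: in=∅ out={e,p}
  B1: in={e,p} out={e,p}
  B2: in={p} out=∅
  B3: in={e,p} out={e,p,t}
  B4: in={e} out={e}
  B5: in={p,t} out={e,p}
  B6: in={e} out=∅
  B7: in=∅ out=∅
  B8: in=∅ out=∅

Conflict graph:
  e↔{p,t,w}
  p↔{e,t,w}
  t↔{e,p}
  w↔{e,p}

N(t) = ["e", "p"]

Answer: ["e", "p"]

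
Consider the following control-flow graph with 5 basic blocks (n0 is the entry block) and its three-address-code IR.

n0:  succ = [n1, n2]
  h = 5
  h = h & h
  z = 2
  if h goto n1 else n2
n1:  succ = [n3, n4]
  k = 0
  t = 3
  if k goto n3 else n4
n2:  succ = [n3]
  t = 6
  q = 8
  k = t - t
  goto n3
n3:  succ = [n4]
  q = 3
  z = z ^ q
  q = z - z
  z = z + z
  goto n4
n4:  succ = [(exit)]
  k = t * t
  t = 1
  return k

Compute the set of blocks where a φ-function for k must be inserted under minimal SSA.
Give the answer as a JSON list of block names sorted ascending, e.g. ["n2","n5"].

Answer: ["n3", "n4"]

Analysis:
idom tree: n1←n0 n2←n0 n3←n0 n4←n0
Join-block Dom:
  n3: preds {n1,n2}: {n0,n1} ∩ {n0,n2} = {n0}; idom=n0
  n4: preds {n1,n3}: {n0,n1} ∩ {n0,n3} = {n0}; idom=n0

DF walk-up:
  n3←n1: walk n1 to n0
  n3←n2: walk n2 to n0
  n4←n1: walk n1 to n0
  n4←n3: walk n3 to n0
  DF(n0)=∅
  DF(n1)={n3,n4}
  DF(n2)={n3}
  DF(n3)={n4}
  DF(n4)=∅

φ for k: defs {n1,n2,n4}
  DF⁺ = {n3,n4}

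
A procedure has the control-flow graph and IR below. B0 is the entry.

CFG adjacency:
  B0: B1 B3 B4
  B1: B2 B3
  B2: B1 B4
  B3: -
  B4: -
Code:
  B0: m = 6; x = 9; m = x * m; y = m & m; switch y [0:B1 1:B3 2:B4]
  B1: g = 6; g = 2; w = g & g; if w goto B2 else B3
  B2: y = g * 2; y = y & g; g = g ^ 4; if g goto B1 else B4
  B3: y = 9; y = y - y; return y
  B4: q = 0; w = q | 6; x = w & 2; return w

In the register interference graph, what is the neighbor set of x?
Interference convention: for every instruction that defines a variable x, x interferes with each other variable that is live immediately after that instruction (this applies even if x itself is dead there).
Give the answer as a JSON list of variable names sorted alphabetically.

Answer: ["m", "w"]

Analysis:
Per-block:
  B0: {m,x,y} / ∅
  B1: {g,w} / ∅
  B2: {g,y} / {g}
  B3: {y} / ∅
  B4: {q,w,x} / ∅

Backward fixpoint:
  B0: in=∅ out=∅
  B1: in=∅ out={g}
  B2: in={g} out=∅
  B3: in=∅ out=∅
  B4: in=∅ out=∅

Interfere edges:
  g — {w,y}
  m — {x}
  q — ∅
  w — {g,x}
  x — {m,w}
  y — {g}

N(x) = ["m", "w"]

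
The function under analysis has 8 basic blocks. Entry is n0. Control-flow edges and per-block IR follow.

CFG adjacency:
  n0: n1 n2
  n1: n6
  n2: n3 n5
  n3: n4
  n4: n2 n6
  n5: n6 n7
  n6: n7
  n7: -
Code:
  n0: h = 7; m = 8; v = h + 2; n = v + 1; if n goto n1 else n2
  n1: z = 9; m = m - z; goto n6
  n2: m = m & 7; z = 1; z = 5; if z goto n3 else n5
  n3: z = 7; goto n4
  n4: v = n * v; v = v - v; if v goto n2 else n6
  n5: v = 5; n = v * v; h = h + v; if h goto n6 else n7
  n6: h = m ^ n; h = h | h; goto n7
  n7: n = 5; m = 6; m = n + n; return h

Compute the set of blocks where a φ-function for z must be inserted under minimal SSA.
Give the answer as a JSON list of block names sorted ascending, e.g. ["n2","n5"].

Answer: ["n2", "n6", "n7"]

Analysis:
idom tree: n1←n0 n2←n0 n3←n2 n4←n3 n5←n2 n6←n0 n7←n0
Join-block Dom:
  n2: preds {n0,n4}: {n0} ∩ {n0,n2,n3,n4} = {n0}; idom=n0
  n6: preds {n1,n4,n5}: {n0,n1} ∩ {n0,n2,n3,n4} ∩ {n0,n2,n5} = {n0}; idom=n0
  n7: preds {n5,n6}: {n0,n2,n5} ∩ {n0,n6} = {n0}; idom=n0

DF walk-up:
  n2←n0: walk · to n0
  n2←n4: walk n4→n3→n2 to n0
  n6←n1: walk n1 to n0
  n6←n4: walk n4→n3→n2 to n0
  n6←n5: walk n5→n2 to n0
  n7←n5: walk n5→n2 to n0
  n7←n6: walk n6 to n0
  DF(n0)=∅
  DF(n1)={n6}
  DF(n2)={n2,n6,n7}
  DF(n3)={n2,n6}
  DF(n4)={n2,n6}
  DF(n5)={n6,n7}
  DF(n6)={n7}
  DF(n7)=∅

φ for z: defs {n1,n2,n3}
  DF⁺ = {n2,n6,n7}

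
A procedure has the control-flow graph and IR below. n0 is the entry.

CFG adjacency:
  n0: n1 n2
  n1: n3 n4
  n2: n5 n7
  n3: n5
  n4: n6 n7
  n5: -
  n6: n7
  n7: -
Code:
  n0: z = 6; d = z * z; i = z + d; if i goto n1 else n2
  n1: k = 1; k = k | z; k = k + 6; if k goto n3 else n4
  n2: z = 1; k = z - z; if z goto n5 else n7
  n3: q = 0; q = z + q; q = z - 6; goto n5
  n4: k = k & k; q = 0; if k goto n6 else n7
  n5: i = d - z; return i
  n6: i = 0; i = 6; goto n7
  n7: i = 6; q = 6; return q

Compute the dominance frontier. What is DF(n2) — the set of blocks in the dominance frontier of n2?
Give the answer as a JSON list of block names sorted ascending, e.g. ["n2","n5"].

idom tree: n1←n0 n2←n0 n3←n1 n4←n1 n5←n0 n6←n4 n7←n0
Dom at joins:
  n5: preds {n2,n3}: {n0,n2} ∩ {n0,n1,n3} = {n0}; idom=n0
  n7: preds {n2,n4,n6}: {n0,n2} ∩ {n0,n1,n4} ∩ {n0,n1,n4,n6} = {n0}; idom=n0

Frontier:
  join n5 pred n2: n2 stop@n0
  join n5 pred n3: n3→n1 stop@n0
  join n7 pred n2: n2 stop@n0
  join n7 pred n4: n4→n1 stop@n0
  join n7 pred n6: n6→n4→n1 stop@n0
  n0 → ∅
  n1 → {n5,n7}
  n2 → {n5,n7}
  n3 → {n5}
  n4 → {n7}
  n5 → ∅
  n6 → {n7}
  n7 → ∅

DF(n2) = ["n5", "n7"]

Answer: ["n5", "n7"]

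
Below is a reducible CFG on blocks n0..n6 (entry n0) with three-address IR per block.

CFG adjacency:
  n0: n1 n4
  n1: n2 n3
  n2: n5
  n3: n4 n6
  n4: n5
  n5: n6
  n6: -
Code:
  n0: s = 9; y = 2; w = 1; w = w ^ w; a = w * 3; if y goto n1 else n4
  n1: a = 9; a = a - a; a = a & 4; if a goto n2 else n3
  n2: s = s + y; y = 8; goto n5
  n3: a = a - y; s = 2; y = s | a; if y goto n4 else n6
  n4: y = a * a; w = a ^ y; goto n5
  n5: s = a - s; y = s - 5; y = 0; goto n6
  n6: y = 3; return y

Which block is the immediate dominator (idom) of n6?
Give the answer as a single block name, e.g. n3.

Answer: n0

Derivation:
idom tree: n1←n0 n2←n1 n3←n1 n4←n0 n5←n0 n6←n0
Join-block Dom:
  n4: preds {n0,n3}: {n0} ∩ {n0,n1,n3} = {n0}; idom=n0
  n5: preds {n2,n4}: {n0,n1,n2} ∩ {n0,n4} = {n0}; idom=n0
  n6: preds {n3,n5}: {n0,n1,n3} ∩ {n0,n5} = {n0}; idom=n0

idom(n6) = n0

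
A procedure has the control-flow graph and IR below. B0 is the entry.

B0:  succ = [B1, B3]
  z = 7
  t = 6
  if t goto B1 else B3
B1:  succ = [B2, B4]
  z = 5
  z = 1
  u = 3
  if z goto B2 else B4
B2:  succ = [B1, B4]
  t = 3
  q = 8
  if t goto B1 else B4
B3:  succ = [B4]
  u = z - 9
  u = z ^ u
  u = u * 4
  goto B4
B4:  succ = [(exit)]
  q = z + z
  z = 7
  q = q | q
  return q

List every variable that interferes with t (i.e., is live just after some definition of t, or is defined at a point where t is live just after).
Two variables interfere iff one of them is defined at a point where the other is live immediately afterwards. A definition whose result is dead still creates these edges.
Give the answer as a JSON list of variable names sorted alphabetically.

Per-block:
  B0: def={t,z} ue=∅
  B1: def={u,z} ue=∅
  B2: def={q,t} ue=∅
  B3: def={u} ue={z}
  B4: def={q,z} ue={z}

Live sets:
  live B0: ∅→{z}
  live B1: ∅→{z}
  live B2: {z}→{z}
  live B3: {z}→{z}
  live B4: {z}→∅

Interfere edges:
  q — {t,z}
  t — {q,z}
  u — {z}
  z — {q,t,u}

N(t) = ["q", "z"]

Answer: ["q", "z"]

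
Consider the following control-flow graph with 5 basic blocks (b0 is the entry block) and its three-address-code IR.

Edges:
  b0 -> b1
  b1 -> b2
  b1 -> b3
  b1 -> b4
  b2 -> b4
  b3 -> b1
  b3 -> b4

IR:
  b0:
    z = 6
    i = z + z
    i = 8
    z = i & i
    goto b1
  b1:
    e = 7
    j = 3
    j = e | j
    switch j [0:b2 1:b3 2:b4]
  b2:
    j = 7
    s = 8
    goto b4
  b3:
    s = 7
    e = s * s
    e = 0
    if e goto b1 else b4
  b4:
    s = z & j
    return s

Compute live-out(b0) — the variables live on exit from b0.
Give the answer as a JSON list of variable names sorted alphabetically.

Answer: ["z"]

Working:
Block summaries:
  b0: {i,z} / ∅
  b1: {e,j} / ∅
  b2: {j,s} / ∅
  b3: {e,s} / ∅
  b4: {s} / {j,z}

Liveness:
  b0 li=∅ lo={z}
  b1 li={z} lo={j,z}
  b2 li={z} lo={j,z}
  b3 li={j,z} lo={j,z}
  b4 li={j,z} lo=∅

live-out(b0) = ["z"]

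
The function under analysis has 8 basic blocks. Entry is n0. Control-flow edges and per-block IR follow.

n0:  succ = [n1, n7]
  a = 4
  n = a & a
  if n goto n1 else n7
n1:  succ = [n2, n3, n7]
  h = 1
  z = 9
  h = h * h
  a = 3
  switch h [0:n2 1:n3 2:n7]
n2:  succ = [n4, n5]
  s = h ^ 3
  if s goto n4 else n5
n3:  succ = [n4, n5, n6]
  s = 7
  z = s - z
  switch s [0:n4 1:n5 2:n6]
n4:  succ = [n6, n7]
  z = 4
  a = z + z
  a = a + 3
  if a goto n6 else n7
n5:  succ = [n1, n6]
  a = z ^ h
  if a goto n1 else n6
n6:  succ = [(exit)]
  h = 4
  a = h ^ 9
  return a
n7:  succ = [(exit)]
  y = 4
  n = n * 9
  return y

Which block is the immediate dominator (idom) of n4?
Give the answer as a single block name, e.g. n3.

Answer: n1

Analysis:
idom tree: n1←n0 n2←n1 n3←n1 n4←n1 n5←n1 n6←n1 n7←n0
Dom at joins:
  n1: preds {n0,n5}: {n0} ∩ {n0,n1,n5} = {n0}; idom=n0
  n4: preds {n2,n3}: {n0,n1,n2} ∩ {n0,n1,n3} = {n0,n1}; idom=n1
  n5: preds {n2,n3}: {n0,n1,n2} ∩ {n0,n1,n3} = {n0,n1}; idom=n1
  n6: preds {n3,n4,n5}: {n0,n1,n3} ∩ {n0,n1,n4} ∩ {n0,n1,n5} = {n0,n1}; idom=n1
  n7: preds {n0,n1,n4}: {n0} ∩ {n0,n1} ∩ {n0,n1,n4} = {n0}; idom=n0

idom(n4) = n1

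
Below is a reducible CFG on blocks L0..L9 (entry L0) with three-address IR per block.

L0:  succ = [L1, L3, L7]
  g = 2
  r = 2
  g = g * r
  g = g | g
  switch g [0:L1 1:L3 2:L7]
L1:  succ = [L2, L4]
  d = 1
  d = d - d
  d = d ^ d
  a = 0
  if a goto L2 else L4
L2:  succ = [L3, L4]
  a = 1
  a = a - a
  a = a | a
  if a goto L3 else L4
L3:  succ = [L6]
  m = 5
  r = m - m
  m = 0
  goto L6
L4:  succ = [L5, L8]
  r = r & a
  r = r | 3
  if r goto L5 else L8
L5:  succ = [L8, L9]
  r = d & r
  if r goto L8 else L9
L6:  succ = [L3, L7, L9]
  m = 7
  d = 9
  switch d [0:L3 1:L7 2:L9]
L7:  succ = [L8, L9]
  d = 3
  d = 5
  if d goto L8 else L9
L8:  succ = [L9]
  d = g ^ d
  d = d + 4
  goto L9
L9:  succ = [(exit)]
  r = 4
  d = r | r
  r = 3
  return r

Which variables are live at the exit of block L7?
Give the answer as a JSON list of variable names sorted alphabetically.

Answer: ["d", "g"]

Analysis:
def/use:
  L0: {g,r} / ∅
  L1: {a,d} / ∅
  L2: {a} / ∅
  L3: {m,r} / ∅
  L4: {r} / {a,r}
  L5: {r} / {d,r}
  L6: {d,m} / ∅
  L7: {d} / ∅
  L8: {d} / {d,g}
  L9: {d,r} / ∅

Live sets:
  live L0: ∅→{g,r}
  live L1: {g,r}→{a,d,g,r}
  live L2: {d,g,r}→{a,d,g,r}
  live L3: {g}→{g}
  live L4: {a,d,g,r}→{d,g,r}
  live L5: {d,g,r}→{d,g}
  live L6: {g}→{g}
  live L7: {g}→{d,g}
  live L8: {d,g}→∅
  live L9: ∅→∅

live-out(L7) = ["d", "g"]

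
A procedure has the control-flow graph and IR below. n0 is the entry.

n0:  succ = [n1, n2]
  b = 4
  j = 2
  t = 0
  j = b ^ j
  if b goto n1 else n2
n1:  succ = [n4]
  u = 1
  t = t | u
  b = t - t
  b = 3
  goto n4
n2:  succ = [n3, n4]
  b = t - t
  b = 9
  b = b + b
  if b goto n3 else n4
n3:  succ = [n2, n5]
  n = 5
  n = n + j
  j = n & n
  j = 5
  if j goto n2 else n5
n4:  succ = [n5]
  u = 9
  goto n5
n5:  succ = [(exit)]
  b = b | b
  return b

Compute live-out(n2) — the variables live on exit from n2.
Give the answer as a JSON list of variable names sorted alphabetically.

Block summaries:
  n0: def={b,j,t} ue=∅
  n1: def={b,t,u} ue={t}
  n2: def={b} ue={t}
  n3: def={j,n} ue={j}
  n4: def={u} ue=∅
  n5: def={b} ue={b}

Backward fixpoint:
  n0 li=∅ lo={j,t}
  n1 li={t} lo={b}
  n2 li={j,t} lo={b,j,t}
  n3 li={b,j,t} lo={b,j,t}
  n4 li={b} lo={b}
  n5 li={b} lo=∅

live-out(n2) = ["b", "j", "t"]

Answer: ["b", "j", "t"]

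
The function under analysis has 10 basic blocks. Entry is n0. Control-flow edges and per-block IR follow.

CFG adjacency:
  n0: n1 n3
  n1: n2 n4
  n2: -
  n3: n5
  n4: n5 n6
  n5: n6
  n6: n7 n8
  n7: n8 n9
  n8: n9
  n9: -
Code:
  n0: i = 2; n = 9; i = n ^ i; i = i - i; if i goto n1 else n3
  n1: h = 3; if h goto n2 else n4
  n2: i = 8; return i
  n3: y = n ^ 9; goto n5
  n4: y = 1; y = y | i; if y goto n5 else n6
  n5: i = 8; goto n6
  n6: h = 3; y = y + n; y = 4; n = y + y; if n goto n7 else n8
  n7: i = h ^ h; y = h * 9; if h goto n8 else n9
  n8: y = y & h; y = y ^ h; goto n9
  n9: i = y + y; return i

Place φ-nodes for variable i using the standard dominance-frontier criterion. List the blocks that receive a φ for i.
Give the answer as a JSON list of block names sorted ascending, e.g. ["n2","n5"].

idom tree: n1←n0 n2←n1 n3←n0 n4←n1 n5←n0 n6←n0 n7←n6 n8←n6 n9←n6
Dom∩ at merges:
  n5: preds {n3,n4}: {n0,n3} ∩ {n0,n1,n4} = {n0}; idom=n0
  n6: preds {n4,n5}: {n0,n1,n4} ∩ {n0,n5} = {n0}; idom=n0
  n8: preds {n6,n7}: {n0,n6} ∩ {n0,n6,n7} = {n0,n6}; idom=n6
  n9: preds {n7,n8}: {n0,n6,n7} ∩ {n0,n6,n8} = {n0,n6}; idom=n6

Frontier:
  n5←n3: walk n3 to n0
  n5←n4: walk n4→n1 to n0
  n6←n4: walk n4→n1 to n0
  n6←n5: walk n5 to n0
  n8←n6: walk · to n6
  n8←n7: walk n7 to n6
  n9←n7: walk n7 to n6
  n9←n8: walk n8 to n6
  n0: DF=∅
  n1: DF={n5,n6}
  n2: DF=∅
  n3: DF={n5}
  n4: DF={n5,n6}
  n5: DF={n6}
  n6: DF=∅
  n7: DF={n8,n9}
  n8: DF={n9}
  n9: DF=∅

φ for i: defs {n0,n2,n5,n7,n9}
  DF⁺ = {n6,n8,n9}

Answer: ["n6", "n8", "n9"]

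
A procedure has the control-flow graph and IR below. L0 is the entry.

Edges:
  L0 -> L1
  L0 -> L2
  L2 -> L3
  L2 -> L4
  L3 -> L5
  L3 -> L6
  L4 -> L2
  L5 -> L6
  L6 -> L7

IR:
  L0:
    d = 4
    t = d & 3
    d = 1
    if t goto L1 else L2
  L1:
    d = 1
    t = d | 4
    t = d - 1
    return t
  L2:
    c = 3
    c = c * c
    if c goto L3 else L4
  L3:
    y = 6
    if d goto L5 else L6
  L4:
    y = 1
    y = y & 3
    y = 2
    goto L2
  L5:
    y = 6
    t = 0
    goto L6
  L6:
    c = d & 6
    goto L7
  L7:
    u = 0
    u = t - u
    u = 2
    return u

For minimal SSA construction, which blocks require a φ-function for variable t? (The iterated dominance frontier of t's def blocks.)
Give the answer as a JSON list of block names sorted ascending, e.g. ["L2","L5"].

idom tree: L1←L0 L2←L0 L3←L2 L4←L2 L5←L3 L6←L3 L7←L6
Dom at joins:
  L2: preds {L0,L4}: {L0} ∩ {L0,L2,L4} = {L0}; idom=L0
  L6: preds {L3,L5}: {L0,L2,L3} ∩ {L0,L2,L3,L5} = {L0,L2,L3}; idom=L3

DF derivation:
  join L2 pred L0: · stop@L0
  join L2 pred L4: L4→L2 stop@L0
  join L6 pred L3: · stop@L3
  join L6 pred L5: L5 stop@L3
  L0: DF=∅
  L1: DF=∅
  L2: DF={L2}
  L3: DF=∅
  L4: DF={L2}
  L5: DF={L6}
  L6: DF=∅
  L7: DF=∅

φ for t: defs {L0,L1,L5}
  DF⁺ = {L6}

Answer: ["L6"]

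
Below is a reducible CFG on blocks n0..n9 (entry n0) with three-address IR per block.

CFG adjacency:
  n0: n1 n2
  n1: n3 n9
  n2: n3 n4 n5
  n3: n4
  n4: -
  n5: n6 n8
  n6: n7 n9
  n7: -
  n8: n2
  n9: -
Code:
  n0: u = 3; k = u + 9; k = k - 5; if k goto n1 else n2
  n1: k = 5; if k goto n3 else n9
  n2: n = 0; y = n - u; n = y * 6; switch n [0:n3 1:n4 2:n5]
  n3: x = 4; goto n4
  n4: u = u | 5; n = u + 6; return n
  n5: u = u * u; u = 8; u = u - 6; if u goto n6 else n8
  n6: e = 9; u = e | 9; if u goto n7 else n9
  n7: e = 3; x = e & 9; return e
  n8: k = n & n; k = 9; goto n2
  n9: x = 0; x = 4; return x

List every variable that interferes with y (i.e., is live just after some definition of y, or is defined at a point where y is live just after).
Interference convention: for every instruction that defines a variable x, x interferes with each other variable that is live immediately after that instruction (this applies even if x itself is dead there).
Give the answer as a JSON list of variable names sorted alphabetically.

Answer: ["u"]

Working:
Per-block:
  n0: def={k,u} ue=∅
  n1: def={k} ue=∅
  n2: def={n,y} ue={u}
  n3: def={x} ue=∅
  n4: def={n,u} ue={u}
  n5: def={u} ue={u}
  n6: def={e,u} ue=∅
  n7: def={e,x} ue=∅
  n8: def={k} ue={n}
  n9: def={x} ue=∅

Live sets:
  n0 li=∅ lo={u}
  n1 li={u} lo={u}
  n2 li={u} lo={n,u}
  n3 li={u} lo={u}
  n4 li={u} lo=∅
  n5 li={n,u} lo={n,u}
  n6 li=∅ lo=∅
  n7 li=∅ lo=∅
  n8 li={n,u} lo={u}
  n9 li=∅ lo=∅

Interference:
  e: {x}
  k: {u}
  n: {u}
  u: {k,n,x,y}
  x: {e,u}
  y: {u}

N(y) = ["u"]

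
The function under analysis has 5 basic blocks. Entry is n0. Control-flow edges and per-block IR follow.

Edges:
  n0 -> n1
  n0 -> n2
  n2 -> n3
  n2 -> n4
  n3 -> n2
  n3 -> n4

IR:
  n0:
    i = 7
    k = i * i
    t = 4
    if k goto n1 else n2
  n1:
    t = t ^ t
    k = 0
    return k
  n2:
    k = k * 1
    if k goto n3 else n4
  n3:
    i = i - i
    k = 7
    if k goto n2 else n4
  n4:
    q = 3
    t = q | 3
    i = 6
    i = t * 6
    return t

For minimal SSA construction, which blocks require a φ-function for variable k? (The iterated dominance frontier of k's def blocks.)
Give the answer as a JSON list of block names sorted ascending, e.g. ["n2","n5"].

Answer: ["n2", "n4"]

Analysis:
idom tree: n1←n0 n2←n0 n3←n2 n4←n2
Dom∩ at merges:
  n2: preds {n0,n3}: {n0} ∩ {n0,n2,n3} = {n0}; idom=n0
  n4: preds {n2,n3}: {n0,n2} ∩ {n0,n2,n3} = {n0,n2}; idom=n2

DF walk-up:
  n2←n0: walk · to n0
  n2←n3: walk n3→n2 to n0
  n4←n2: walk · to n2
  n4←n3: walk n3 to n2
  n0 → ∅
  n1 → ∅
  n2 → {n2}
  n3 → {n2,n4}
  n4 → ∅

φ for k: defs {n0,n1,n2,n3}
  DF⁺ = {n2,n4}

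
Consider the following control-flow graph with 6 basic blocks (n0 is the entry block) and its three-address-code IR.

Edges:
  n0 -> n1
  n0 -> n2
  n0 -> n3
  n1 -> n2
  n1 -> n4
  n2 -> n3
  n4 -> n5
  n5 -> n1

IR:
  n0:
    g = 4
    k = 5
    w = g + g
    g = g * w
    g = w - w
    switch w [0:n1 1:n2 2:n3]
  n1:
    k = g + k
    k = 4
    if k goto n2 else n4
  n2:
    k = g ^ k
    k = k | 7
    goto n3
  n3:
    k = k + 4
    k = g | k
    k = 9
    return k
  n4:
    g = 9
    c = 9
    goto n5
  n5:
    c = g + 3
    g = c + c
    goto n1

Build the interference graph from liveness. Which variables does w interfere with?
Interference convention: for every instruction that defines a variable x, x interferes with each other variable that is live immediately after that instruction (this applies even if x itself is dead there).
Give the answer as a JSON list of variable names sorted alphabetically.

Answer: ["g", "k"]

Derivation:
def/use:
  n0: def={g,k,w} ue=∅
  n1: def={k} ue={g,k}
  n2: def={k} ue={g,k}
  n3: def={k} ue={g,k}
  n4: def={c,g} ue=∅
  n5: def={c,g} ue={g}

Backward fixpoint:
  live n0: ∅→{g,k}
  live n1: {g,k}→{g,k}
  live n2: {g,k}→{g,k}
  live n3: {g,k}→∅
  live n4: {k}→{g,k}
  live n5: {g,k}→{g,k}

Conflict graph:
  c: {g,k}
  g: {c,k,w}
  k: {c,g,w}
  w: {g,k}

N(w) = ["g", "k"]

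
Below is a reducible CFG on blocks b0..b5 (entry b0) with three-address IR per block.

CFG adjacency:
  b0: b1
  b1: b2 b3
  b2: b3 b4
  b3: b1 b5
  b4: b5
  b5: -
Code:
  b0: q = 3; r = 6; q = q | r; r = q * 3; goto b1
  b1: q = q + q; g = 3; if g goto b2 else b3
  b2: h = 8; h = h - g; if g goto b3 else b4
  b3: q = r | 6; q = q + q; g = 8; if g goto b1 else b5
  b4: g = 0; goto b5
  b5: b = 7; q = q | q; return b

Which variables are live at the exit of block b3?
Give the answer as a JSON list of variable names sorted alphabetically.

Answer: ["q", "r"]

Derivation:
def/use:
  b0: def={q,r} ue=∅
  b1: def={g,q} ue={q}
  b2: def={h} ue={g}
  b3: def={g,q} ue={r}
  b4: def={g} ue=∅
  b5: def={b,q} ue={q}

Backward fixpoint:
  b0 li=∅ lo={q,r}
  b1 li={q,r} lo={g,q,r}
  b2 li={g,q,r} lo={q,r}
  b3 li={r} lo={q,r}
  b4 li={q} lo={q}
  b5 li={q} lo=∅

live-out(b3) = ["q", "r"]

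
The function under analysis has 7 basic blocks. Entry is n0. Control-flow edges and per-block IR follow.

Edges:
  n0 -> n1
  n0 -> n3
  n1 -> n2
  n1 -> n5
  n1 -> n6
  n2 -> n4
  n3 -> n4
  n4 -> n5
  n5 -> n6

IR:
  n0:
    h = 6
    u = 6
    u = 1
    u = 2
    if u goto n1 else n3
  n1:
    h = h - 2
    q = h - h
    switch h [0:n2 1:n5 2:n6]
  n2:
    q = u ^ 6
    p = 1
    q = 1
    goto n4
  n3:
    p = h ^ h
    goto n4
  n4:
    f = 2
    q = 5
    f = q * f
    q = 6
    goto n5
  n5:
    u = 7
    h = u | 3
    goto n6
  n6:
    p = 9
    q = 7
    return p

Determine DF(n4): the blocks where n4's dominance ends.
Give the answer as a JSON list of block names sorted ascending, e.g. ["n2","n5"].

idom tree: n1←n0 n2←n1 n3←n0 n4←n0 n5←n0 n6←n0
Dom∩ at merges:
  n4: preds {n2,n3}: {n0,n1,n2} ∩ {n0,n3} = {n0}; idom=n0
  n5: preds {n1,n4}: {n0,n1} ∩ {n0,n4} = {n0}; idom=n0
  n6: preds {n1,n5}: {n0,n1} ∩ {n0,n5} = {n0}; idom=n0

Frontier:
  join n4 pred n2: n2→n1 stop@n0
  join n4 pred n3: n3 stop@n0
  join n5 pred n1: n1 stop@n0
  join n5 pred n4: n4 stop@n0
  join n6 pred n1: n1 stop@n0
  join n6 pred n5: n5 stop@n0
  n0: DF=∅
  n1: DF={n4,n5,n6}
  n2: DF={n4}
  n3: DF={n4}
  n4: DF={n5}
  n5: DF={n6}
  n6: DF=∅

DF(n4) = ["n5"]

Answer: ["n5"]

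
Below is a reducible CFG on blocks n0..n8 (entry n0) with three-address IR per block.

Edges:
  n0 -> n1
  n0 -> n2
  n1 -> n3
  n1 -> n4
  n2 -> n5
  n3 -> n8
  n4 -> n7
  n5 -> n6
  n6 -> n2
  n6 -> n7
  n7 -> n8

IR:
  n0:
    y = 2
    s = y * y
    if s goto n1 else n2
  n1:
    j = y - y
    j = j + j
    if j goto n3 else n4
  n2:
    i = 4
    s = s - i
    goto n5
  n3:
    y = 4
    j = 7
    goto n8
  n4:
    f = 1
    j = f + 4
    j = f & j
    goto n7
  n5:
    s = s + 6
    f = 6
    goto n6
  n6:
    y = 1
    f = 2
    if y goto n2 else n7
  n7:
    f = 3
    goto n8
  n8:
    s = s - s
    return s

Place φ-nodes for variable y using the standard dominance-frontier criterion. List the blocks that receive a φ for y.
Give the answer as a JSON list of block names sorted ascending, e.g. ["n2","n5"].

Answer: ["n2", "n7", "n8"]

Working:
idom tree: n1←n0 n2←n0 n3←n1 n4←n1 n5←n2 n6←n5 n7←n0 n8←n0
Join-block Dom:
  n2: preds {n0,n6}: {n0} ∩ {n0,n2,n5,n6} = {n0}; idom=n0
  n7: preds {n4,n6}: {n0,n1,n4} ∩ {n0,n2,n5,n6} = {n0}; idom=n0
  n8: preds {n3,n7}: {n0,n1,n3} ∩ {n0,n7} = {n0}; idom=n0

DF derivation:
  n2←n0: walk · to n0
  n2←n6: walk n6→n5→n2 to n0
  n7←n4: walk n4→n1 to n0
  n7←n6: walk n6→n5→n2 to n0
  n8←n3: walk n3→n1 to n0
  n8←n7: walk n7 to n0
  n0: DF=∅
  n1: DF={n7,n8}
  n2: DF={n2,n7}
  n3: DF={n8}
  n4: DF={n7}
  n5: DF={n2,n7}
  n6: DF={n2,n7}
  n7: DF={n8}
  n8: DF=∅

φ for y: defs {n0,n3,n6}
  DF⁺ = {n2,n7,n8}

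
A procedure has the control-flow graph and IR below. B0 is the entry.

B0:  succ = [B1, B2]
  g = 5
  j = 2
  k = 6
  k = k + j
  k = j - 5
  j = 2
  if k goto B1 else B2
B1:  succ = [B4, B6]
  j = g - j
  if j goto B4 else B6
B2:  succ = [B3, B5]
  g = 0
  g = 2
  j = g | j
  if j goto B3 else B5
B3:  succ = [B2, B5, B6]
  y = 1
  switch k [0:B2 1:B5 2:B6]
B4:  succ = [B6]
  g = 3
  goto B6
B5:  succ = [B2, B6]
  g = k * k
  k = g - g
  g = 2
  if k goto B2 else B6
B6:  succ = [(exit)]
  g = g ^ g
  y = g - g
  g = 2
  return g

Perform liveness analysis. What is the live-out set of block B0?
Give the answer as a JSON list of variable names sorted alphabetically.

Block summaries:
  B0: def={g,j,k} ue=∅
  B1: def={j} ue={g,j}
  B2: def={g,j} ue={j}
  B3: def={y} ue={k}
  B4: def={g} ue=∅
  B5: def={g,k} ue={k}
  B6: def={g,y} ue={g}

Liveness:
  B0 li=∅ lo={g,j,k}
  B1 li={g,j} lo={g}
  B2 li={j,k} lo={g,j,k}
  B3 li={g,j,k} lo={g,j,k}
  B4 li=∅ lo={g}
  B5 li={j,k} lo={g,j,k}
  B6 li={g} lo=∅

live-out(B0) = ["g", "j", "k"]

Answer: ["g", "j", "k"]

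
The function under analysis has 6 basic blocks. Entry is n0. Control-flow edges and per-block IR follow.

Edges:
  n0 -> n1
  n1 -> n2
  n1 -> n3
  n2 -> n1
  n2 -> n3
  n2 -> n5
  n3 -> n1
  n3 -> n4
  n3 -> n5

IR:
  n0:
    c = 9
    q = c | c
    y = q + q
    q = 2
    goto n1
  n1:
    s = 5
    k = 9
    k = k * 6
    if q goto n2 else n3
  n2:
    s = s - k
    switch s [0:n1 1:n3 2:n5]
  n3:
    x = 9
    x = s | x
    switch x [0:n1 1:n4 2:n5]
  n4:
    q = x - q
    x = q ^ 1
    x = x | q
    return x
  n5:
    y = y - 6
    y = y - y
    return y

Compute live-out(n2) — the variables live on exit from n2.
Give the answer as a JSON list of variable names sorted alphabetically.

Answer: ["q", "s", "y"]

Derivation:
Per-block:
  n0: def={c,q,y} ue=∅
  n1: def={k,s} ue={q}
  n2: def={s} ue={k,s}
  n3: def={x} ue={s}
  n4: def={q,x} ue={q,x}
  n5: def={y} ue={y}

Backward fixpoint:
  n0: in=∅ out={q,y}
  n1: in={q,y} out={k,q,s,y}
  n2: in={k,q,s,y} out={q,s,y}
  n3: in={q,s,y} out={q,x,y}
  n4: in={q,x} out=∅
  n5: in={y} out=∅

live-out(n2) = ["q", "s", "y"]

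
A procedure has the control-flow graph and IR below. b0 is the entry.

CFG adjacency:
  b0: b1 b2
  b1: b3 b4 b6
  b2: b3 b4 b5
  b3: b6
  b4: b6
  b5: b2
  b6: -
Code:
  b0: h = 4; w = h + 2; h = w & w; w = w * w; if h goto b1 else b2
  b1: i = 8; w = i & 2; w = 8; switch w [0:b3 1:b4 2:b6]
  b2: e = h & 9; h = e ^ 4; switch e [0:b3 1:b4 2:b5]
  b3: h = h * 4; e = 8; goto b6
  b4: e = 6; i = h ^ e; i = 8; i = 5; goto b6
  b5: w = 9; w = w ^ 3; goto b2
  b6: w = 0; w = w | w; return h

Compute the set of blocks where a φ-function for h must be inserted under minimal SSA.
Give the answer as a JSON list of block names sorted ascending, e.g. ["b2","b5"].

Answer: ["b2", "b3", "b4", "b6"]

Working:
idom tree: b1←b0 b2←b0 b3←b0 b4←b0 b5←b2 b6←b0
Dom at joins:
  b2: preds {b0,b5}: {b0} ∩ {b0,b2,b5} = {b0}; idom=b0
  b3: preds {b1,b2}: {b0,b1} ∩ {b0,b2} = {b0}; idom=b0
  b4: preds {b1,b2}: {b0,b1} ∩ {b0,b2} = {b0}; idom=b0
  b6: preds {b1,b3,b4}: {b0,b1} ∩ {b0,b3} ∩ {b0,b4} = {b0}; idom=b0

DF walk-up:
  b2←b0: walk · to b0
  b2←b5: walk b5→b2 to b0
  b3←b1: walk b1 to b0
  b3←b2: walk b2 to b0
  b4←b1: walk b1 to b0
  b4←b2: walk b2 to b0
  b6←b1: walk b1 to b0
  b6←b3: walk b3 to b0
  b6←b4: walk b4 to b0
  DF(b0)=∅
  DF(b1)={b3,b4,b6}
  DF(b2)={b2,b3,b4}
  DF(b3)={b6}
  DF(b4)={b6}
  DF(b5)={b2}
  DF(b6)=∅

φ for h: defs {b0,b2,b3}
  DF⁺ = {b2,b3,b4,b6}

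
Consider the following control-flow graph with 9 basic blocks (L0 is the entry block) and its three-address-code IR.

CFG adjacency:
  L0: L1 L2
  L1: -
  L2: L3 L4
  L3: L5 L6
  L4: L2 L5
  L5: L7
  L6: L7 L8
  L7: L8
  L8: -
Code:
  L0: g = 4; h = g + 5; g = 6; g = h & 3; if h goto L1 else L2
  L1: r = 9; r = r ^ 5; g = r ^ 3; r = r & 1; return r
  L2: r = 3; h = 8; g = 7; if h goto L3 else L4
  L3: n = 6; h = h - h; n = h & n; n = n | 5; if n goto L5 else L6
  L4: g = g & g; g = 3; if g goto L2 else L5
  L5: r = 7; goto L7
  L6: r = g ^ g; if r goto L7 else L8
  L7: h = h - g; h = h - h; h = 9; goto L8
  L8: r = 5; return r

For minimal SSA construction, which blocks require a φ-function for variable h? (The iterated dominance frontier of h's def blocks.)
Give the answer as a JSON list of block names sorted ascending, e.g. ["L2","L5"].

idom tree: L1←L0 L2←L0 L3←L2 L4←L2 L5←L2 L6←L3 L7←L2 L8←L2
Join-block Dom:
  L2: preds {L0,L4}: {L0} ∩ {L0,L2,L4} = {L0}; idom=L0
  L5: preds {L3,L4}: {L0,L2,L3} ∩ {L0,L2,L4} = {L0,L2}; idom=L2
  L7: preds {L5,L6}: {L0,L2,L5} ∩ {L0,L2,L3,L6} = {L0,L2}; idom=L2
  L8: preds {L6,L7}: {L0,L2,L3,L6} ∩ {L0,L2,L7} = {L0,L2}; idom=L2

DF derivation:
  join L2 pred L0: · stop@L0
  join L2 pred L4: L4→L2 stop@L0
  join L5 pred L3: L3 stop@L2
  join L5 pred L4: L4 stop@L2
  join L7 pred L5: L5 stop@L2
  join L7 pred L6: L6→L3 stop@L2
  join L8 pred L6: L6→L3 stop@L2
  join L8 pred L7: L7 stop@L2
  L0: DF=∅
  L1: DF=∅
  L2: DF={L2}
  L3: DF={L5,L7,L8}
  L4: DF={L2,L5}
  L5: DF={L7}
  L6: DF={L7,L8}
  L7: DF={L8}
  L8: DF=∅

φ for h: defs {L0,L2,L3,L7}
  DF⁺ = {L2,L5,L7,L8}

Answer: ["L2", "L5", "L7", "L8"]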